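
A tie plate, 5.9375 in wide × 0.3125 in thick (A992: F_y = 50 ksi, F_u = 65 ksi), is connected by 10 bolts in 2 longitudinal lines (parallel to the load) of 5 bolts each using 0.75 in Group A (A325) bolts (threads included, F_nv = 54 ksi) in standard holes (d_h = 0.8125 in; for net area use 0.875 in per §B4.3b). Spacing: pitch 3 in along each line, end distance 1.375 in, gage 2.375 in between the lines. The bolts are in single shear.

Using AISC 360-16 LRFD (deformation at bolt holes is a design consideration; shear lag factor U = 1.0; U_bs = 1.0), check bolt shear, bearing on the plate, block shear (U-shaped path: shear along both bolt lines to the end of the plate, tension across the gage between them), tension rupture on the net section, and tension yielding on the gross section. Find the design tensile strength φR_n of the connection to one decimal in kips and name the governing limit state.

Bolt shear: A_b = π(0.75)²/4 = 0.44179 in². φR_n = 0.75 × 54 × 0.44179 × 10 × 1 = 178.9 kips.
Bearing (0.3125 in plate, F_u = 65 ksi): end bolts L_c = 1.375 − 0.8125/2 = 0.96875, R_n = min(1.2×0.96875×0.3125×65, 2.4×0.75×0.3125×65) = 23.613 kips/bolt; interior L_c = 3 − 0.8125 = 2.1875, R_n = 36.563 kips/bolt. φR_n = 0.75 × (2×23.613 + 8×36.563) = 254.8 kips.
Block shear: shear path 2×[1.375+4×3] = 2×13.375 in, A_gv = 8.3594, A_nv = 2×(13.375 − 4.5×0.875)×0.3125 = 5.8984 in²; tension across gage: (2.375 − 1×0.875)×0.3125 = 0.46875 in². R_n = min(0.6×65×5.8984, 0.6×50×8.3594) + 1.0×65×0.46875 = min(230.04, 250.78) + 30.469 = 260.51 kips. φR_n = 0.75 × 260.51 = 195.4 kips.
Tension rupture (net): A_n = (5.9375 − 2×0.875)×0.3125 = 1.3086 in² (U = 1.0, A_e = A_n). φR_n = 0.75 × 65 × 1.3086 = 63.8 kips.
Tension yield (gross): A_g = 5.9375×0.3125 = 1.8555 in². φR_n = 0.90 × 50 × 1.8555 = 83.5 kips.
Governing: min(178.9, 254.8, 195.4, 63.8, 83.5) = 63.8 kips → net-section rupture.

63.8 kips (net-section rupture governs)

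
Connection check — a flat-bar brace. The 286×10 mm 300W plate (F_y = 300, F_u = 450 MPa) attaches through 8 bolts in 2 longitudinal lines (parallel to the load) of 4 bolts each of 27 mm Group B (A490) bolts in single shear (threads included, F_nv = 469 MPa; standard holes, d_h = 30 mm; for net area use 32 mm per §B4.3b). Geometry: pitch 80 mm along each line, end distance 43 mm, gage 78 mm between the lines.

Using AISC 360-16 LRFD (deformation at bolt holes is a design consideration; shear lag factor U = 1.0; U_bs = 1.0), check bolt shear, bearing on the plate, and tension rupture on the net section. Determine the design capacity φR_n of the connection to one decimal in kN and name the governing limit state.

749.3 kN (net-section rupture governs)

Bolt shear: A_b = π(27)²/4 = 572.56 mm². φR_n = 0.75 × 469 × 572.56 × 8 × 1 = 1611.2 kN.
Bearing (10 mm plate, F_u = 450 MPa): end bolts L_c = 43 − 30/2 = 28, R_n = min(1.2×28×10×450, 2.4×27×10×450) = 151.2 kN/bolt; interior L_c = 80 − 30 = 50, R_n = 270 kN/bolt. φR_n = 0.75 × (2×151.2 + 6×270) = 1441.8 kN.
Tension rupture (net): A_n = (286 − 2×32)×10 = 2220 mm² (U = 1.0, A_e = A_n). φR_n = 0.75 × 450 × 2220 = 749.3 kN.
Governing: min(1611.2, 1441.8, 749.3) = 749.3 kN → net-section rupture.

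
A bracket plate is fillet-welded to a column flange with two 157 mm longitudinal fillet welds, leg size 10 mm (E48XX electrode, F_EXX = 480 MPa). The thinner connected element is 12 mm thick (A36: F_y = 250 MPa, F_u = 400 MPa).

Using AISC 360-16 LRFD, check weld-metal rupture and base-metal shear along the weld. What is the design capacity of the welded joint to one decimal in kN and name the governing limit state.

479.5 kN (weld metal governs)

Weld metal: throat = 0.707×10 = 7.07 mm, L = 2×157 = 314 mm. φR_n = 0.75 × 0.6 × 480 × 7.07 × 314 = 479.5 kN.
Base metal shear (12 mm plate): yield φR_n = 1.0×0.6×250×12×314 = 565.2 kN; rupture φR_n = 0.75×0.6×400×12×314 = 678.2 kN; take 565.2 kN (yield).
Governing: min(479.5, 565.2) = 479.5 kN → weld metal.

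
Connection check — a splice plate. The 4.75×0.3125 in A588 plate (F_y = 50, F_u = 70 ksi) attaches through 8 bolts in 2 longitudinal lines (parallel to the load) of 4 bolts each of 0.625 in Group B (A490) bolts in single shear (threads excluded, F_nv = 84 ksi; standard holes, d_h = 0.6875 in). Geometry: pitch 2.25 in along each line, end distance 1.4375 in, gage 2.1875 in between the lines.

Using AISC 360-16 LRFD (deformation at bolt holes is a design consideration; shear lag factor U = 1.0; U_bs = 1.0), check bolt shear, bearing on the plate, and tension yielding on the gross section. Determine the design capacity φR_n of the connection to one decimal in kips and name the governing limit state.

66.8 kips (gross-section yield governs)

Bolt shear: A_b = π(0.625)²/4 = 0.3068 in². φR_n = 0.75 × 84 × 0.3068 × 8 × 1 = 154.6 kips.
Bearing (0.3125 in plate, F_u = 70 ksi): end bolts L_c = 1.4375 − 0.6875/2 = 1.09375, R_n = min(1.2×1.09375×0.3125×70, 2.4×0.625×0.3125×70) = 28.711 kips/bolt; interior L_c = 2.25 − 0.6875 = 1.5625, R_n = 32.813 kips/bolt. φR_n = 0.75 × (2×28.711 + 6×32.813) = 190.7 kips.
Tension yield (gross): A_g = 4.75×0.3125 = 1.4844 in². φR_n = 0.90 × 50 × 1.4844 = 66.8 kips.
Governing: min(154.6, 190.7, 66.8) = 66.8 kips → gross-section yield.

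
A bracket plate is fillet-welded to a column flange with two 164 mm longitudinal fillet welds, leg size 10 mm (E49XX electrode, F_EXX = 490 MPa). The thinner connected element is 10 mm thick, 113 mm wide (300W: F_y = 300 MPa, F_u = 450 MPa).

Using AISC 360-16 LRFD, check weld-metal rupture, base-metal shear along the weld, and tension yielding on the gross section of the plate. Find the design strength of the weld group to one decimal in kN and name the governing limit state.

Weld metal: throat = 0.707×10 = 7.07 mm, L = 2×164 = 328 mm. φR_n = 0.75 × 0.6 × 490 × 7.07 × 328 = 511.3 kN.
Base metal shear (10 mm plate): yield φR_n = 1.0×0.6×300×10×328 = 590.4 kN; rupture φR_n = 0.75×0.6×450×10×328 = 664.2 kN; take 590.4 kN (yield).
Tension yield (gross): A_g = 113×10 = 1130 mm². φR_n = 0.90 × 300 × 1130 = 305.1 kN.
Governing: min(511.3, 590.4, 305.1) = 305.1 kN → gross-section yield.

305.1 kN (gross-section yield governs)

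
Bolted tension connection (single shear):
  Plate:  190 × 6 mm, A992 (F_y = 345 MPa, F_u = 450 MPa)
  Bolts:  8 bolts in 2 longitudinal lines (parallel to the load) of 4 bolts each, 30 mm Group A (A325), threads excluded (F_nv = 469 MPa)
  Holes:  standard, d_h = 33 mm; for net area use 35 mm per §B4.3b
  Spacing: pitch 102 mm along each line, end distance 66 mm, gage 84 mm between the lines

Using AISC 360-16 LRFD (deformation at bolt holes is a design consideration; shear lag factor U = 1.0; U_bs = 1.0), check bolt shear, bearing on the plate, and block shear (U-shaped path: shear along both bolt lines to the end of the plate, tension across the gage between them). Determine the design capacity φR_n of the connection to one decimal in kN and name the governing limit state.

705.5 kN (block shear governs)

Bolt shear: A_b = π(30)²/4 = 706.86 mm². φR_n = 0.75 × 469 × 706.86 × 8 × 1 = 1989.1 kN.
Bearing (6 mm plate, F_u = 450 MPa): end bolts L_c = 66 − 33/2 = 49.5, R_n = min(1.2×49.5×6×450, 2.4×30×6×450) = 160.38 kN/bolt; interior L_c = 102 − 33 = 69, R_n = 194.4 kN/bolt. φR_n = 0.75 × (2×160.38 + 6×194.4) = 1115.4 kN.
Block shear: shear path 2×[66+3×102] = 2×372 mm, A_gv = 4464, A_nv = 2×(372 − 3.5×35)×6 = 2994 mm²; tension across gage: (84 − 1×35)×6 = 294 mm². R_n = min(0.6×450×2994, 0.6×345×4464) + 1.0×450×294 = min(808.38, 924.05) + 132.3 = 940.68 kN. φR_n = 0.75 × 940.68 = 705.5 kN.
Governing: min(1989.1, 1115.4, 705.5) = 705.5 kN → block shear.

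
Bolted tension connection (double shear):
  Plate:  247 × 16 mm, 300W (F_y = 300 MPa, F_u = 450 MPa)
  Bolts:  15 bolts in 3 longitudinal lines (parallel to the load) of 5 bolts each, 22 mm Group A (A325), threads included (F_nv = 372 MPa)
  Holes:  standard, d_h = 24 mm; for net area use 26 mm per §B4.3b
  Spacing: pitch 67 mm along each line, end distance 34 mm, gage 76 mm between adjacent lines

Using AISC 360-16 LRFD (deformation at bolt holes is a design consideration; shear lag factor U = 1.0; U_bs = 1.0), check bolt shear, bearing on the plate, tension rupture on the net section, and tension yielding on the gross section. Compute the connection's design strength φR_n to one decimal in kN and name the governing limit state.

912.6 kN (net-section rupture governs)

Bolt shear: A_b = π(22)²/4 = 380.13 mm². φR_n = 0.75 × 372 × 380.13 × 15 × 2 = 3181.7 kN.
Bearing (16 mm plate, F_u = 450 MPa): end bolts L_c = 34 − 24/2 = 22, R_n = min(1.2×22×16×450, 2.4×22×16×450) = 190.08 kN/bolt; interior L_c = 67 − 24 = 43, R_n = 371.52 kN/bolt. φR_n = 0.75 × (3×190.08 + 12×371.52) = 3771.4 kN.
Tension rupture (net): A_n = (247 − 3×26)×16 = 2704 mm² (U = 1.0, A_e = A_n). φR_n = 0.75 × 450 × 2704 = 912.6 kN.
Tension yield (gross): A_g = 247×16 = 3952 mm². φR_n = 0.90 × 300 × 3952 = 1067.0 kN.
Governing: min(3181.7, 3771.4, 912.6, 1067.0) = 912.6 kN → net-section rupture.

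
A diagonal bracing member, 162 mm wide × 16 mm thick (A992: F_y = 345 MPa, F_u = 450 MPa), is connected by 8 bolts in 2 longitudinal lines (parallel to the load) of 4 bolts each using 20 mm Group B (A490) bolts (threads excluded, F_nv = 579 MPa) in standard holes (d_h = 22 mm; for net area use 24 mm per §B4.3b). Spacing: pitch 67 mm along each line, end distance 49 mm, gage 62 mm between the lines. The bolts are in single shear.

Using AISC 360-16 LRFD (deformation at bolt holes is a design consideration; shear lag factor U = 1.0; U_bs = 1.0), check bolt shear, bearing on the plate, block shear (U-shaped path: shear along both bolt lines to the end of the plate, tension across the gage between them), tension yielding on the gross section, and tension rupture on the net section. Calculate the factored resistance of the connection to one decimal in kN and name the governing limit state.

615.6 kN (net-section rupture governs)

Bolt shear: A_b = π(20)²/4 = 314.16 mm². φR_n = 0.75 × 579 × 314.16 × 8 × 1 = 1091.4 kN.
Bearing (16 mm plate, F_u = 450 MPa): end bolts L_c = 49 − 22/2 = 38, R_n = min(1.2×38×16×450, 2.4×20×16×450) = 328.32 kN/bolt; interior L_c = 67 − 22 = 45, R_n = 345.6 kN/bolt. φR_n = 0.75 × (2×328.32 + 6×345.6) = 2047.7 kN.
Block shear: shear path 2×[49+3×67] = 2×250 mm, A_gv = 8000, A_nv = 2×(250 − 3.5×24)×16 = 5312 mm²; tension across gage: (62 − 1×24)×16 = 608 mm². R_n = min(0.6×450×5312, 0.6×345×8000) + 1.0×450×608 = min(1434.2, 1656) + 273.6 = 1707.8 kN. φR_n = 0.75 × 1707.8 = 1280.9 kN.
Tension yield (gross): A_g = 162×16 = 2592 mm². φR_n = 0.90 × 345 × 2592 = 804.8 kN.
Tension rupture (net): A_n = (162 − 2×24)×16 = 1824 mm² (U = 1.0, A_e = A_n). φR_n = 0.75 × 450 × 1824 = 615.6 kN.
Governing: min(1091.4, 2047.7, 1280.9, 804.8, 615.6) = 615.6 kN → net-section rupture.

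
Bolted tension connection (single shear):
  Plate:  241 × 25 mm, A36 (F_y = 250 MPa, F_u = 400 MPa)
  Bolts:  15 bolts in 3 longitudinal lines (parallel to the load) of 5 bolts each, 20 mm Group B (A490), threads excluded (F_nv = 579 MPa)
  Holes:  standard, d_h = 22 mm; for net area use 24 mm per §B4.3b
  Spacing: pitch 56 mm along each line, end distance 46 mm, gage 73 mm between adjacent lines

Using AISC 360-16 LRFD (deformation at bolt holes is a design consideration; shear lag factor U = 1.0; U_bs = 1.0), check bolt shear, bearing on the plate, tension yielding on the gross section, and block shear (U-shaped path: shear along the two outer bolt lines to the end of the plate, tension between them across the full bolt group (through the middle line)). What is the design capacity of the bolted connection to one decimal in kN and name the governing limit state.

Bolt shear: A_b = π(20)²/4 = 314.16 mm². φR_n = 0.75 × 579 × 314.16 × 15 × 1 = 2046.4 kN.
Bearing (25 mm plate, F_u = 400 MPa): end bolts L_c = 46 − 22/2 = 35, R_n = min(1.2×35×25×400, 2.4×20×25×400) = 420 kN/bolt; interior L_c = 56 − 22 = 34, R_n = 408 kN/bolt. φR_n = 0.75 × (3×420 + 12×408) = 4617.0 kN.
Tension yield (gross): A_g = 241×25 = 6025 mm². φR_n = 0.90 × 250 × 6025 = 1355.6 kN.
Block shear: shear path 2×[46+4×56] = 2×270 mm, A_gv = 13500, A_nv = 2×(270 − 4.5×24)×25 = 8100 mm²; tension across gage: (146 − 2×24)×25 = 2450 mm². R_n = min(0.6×400×8100, 0.6×250×13500) + 1.0×400×2450 = min(1944, 2025) + 980 = 2924 kN. φR_n = 0.75 × 2924 = 2193.0 kN.
Governing: min(2046.4, 4617.0, 1355.6, 2193.0) = 1355.6 kN → gross-section yield.

1355.6 kN (gross-section yield governs)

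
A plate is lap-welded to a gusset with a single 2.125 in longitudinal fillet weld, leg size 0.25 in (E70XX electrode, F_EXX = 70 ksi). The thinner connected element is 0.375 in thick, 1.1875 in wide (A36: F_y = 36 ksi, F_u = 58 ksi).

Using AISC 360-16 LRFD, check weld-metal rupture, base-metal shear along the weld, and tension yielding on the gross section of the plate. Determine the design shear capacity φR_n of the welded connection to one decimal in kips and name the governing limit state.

11.8 kips (weld metal governs)

Weld metal: throat = 0.707×0.25 = 0.17675 in, L = 2.125 in. φR_n = 0.75 × 0.6 × 70 × 0.17675 × 2.125 = 11.8 kips.
Base metal shear (0.375 in plate): yield φR_n = 1.0×0.6×36×0.375×2.125 = 17.2 kips; rupture φR_n = 0.75×0.6×58×0.375×2.125 = 20.8 kips; take 17.2 kips (yield).
Tension yield (gross): A_g = 1.1875×0.375 = 0.44531 in². φR_n = 0.90 × 36 × 0.44531 = 14.4 kips.
Governing: min(11.8, 17.2, 14.4) = 11.8 kips → weld metal.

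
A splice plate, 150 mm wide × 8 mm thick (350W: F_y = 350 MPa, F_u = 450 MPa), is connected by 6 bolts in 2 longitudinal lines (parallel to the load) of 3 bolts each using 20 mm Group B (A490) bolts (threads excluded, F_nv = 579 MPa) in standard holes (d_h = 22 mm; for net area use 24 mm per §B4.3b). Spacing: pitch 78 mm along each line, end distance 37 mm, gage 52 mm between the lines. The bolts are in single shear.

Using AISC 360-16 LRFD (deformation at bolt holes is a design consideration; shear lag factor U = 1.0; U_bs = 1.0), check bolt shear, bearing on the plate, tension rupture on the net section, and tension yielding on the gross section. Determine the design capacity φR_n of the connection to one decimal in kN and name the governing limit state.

Bolt shear: A_b = π(20)²/4 = 314.16 mm². φR_n = 0.75 × 579 × 314.16 × 6 × 1 = 818.5 kN.
Bearing (8 mm plate, F_u = 450 MPa): end bolts L_c = 37 − 22/2 = 26, R_n = min(1.2×26×8×450, 2.4×20×8×450) = 112.32 kN/bolt; interior L_c = 78 − 22 = 56, R_n = 172.8 kN/bolt. φR_n = 0.75 × (2×112.32 + 4×172.8) = 686.9 kN.
Tension rupture (net): A_n = (150 − 2×24)×8 = 816 mm² (U = 1.0, A_e = A_n). φR_n = 0.75 × 450 × 816 = 275.4 kN.
Tension yield (gross): A_g = 150×8 = 1200 mm². φR_n = 0.90 × 350 × 1200 = 378.0 kN.
Governing: min(818.5, 686.9, 275.4, 378.0) = 275.4 kN → net-section rupture.

275.4 kN (net-section rupture governs)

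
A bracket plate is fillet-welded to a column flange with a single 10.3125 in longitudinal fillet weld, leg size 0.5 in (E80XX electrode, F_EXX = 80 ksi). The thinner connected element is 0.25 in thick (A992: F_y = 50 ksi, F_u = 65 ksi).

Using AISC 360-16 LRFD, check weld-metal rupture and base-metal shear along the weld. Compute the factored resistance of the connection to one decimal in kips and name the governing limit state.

Weld metal: throat = 0.707×0.5 = 0.3535 in, L = 10.3125 in. φR_n = 0.75 × 0.6 × 80 × 0.3535 × 10.3125 = 131.2 kips.
Base metal shear (0.25 in plate): yield φR_n = 1.0×0.6×50×0.25×10.3125 = 77.3 kips; rupture φR_n = 0.75×0.6×65×0.25×10.3125 = 75.4 kips; take 75.4 kips (rupture).
Governing: min(131.2, 75.4) = 75.4 kips → base-metal shear.

75.4 kips (base-metal shear governs)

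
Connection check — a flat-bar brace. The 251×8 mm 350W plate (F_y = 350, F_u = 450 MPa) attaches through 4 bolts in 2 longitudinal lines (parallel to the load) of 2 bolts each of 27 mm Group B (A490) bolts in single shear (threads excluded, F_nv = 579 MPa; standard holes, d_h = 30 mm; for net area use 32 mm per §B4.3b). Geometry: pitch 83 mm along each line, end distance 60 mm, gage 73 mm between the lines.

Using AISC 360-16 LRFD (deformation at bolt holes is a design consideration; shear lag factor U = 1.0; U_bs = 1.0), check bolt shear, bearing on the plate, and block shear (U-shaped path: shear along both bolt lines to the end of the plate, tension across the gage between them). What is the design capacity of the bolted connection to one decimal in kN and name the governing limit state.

Bolt shear: A_b = π(27)²/4 = 572.56 mm². φR_n = 0.75 × 579 × 572.56 × 4 × 1 = 994.5 kN.
Bearing (8 mm plate, F_u = 450 MPa): end bolts L_c = 60 − 30/2 = 45, R_n = min(1.2×45×8×450, 2.4×27×8×450) = 194.4 kN/bolt; interior L_c = 83 − 30 = 53, R_n = 228.96 kN/bolt. φR_n = 0.75 × (2×194.4 + 2×228.96) = 635.0 kN.
Block shear: shear path 2×[60+1×83] = 2×143 mm, A_gv = 2288, A_nv = 2×(143 − 1.5×32)×8 = 1520 mm²; tension across gage: (73 − 1×32)×8 = 328 mm². R_n = min(0.6×450×1520, 0.6×350×2288) + 1.0×450×328 = min(410.4, 480.48) + 147.6 = 558 kN. φR_n = 0.75 × 558 = 418.5 kN.
Governing: min(994.5, 635.0, 418.5) = 418.5 kN → block shear.

418.5 kN (block shear governs)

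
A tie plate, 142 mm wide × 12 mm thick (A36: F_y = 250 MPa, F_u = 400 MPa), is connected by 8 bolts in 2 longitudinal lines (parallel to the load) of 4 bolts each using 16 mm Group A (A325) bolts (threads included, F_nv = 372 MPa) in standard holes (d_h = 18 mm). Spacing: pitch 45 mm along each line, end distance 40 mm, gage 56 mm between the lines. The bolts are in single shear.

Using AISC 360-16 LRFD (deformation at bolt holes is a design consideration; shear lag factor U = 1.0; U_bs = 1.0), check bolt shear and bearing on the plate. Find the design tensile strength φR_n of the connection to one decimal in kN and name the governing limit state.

Bolt shear: A_b = π(16)²/4 = 201.06 mm². φR_n = 0.75 × 372 × 201.06 × 8 × 1 = 448.8 kN.
Bearing (12 mm plate, F_u = 400 MPa): end bolts L_c = 40 − 18/2 = 31, R_n = min(1.2×31×12×400, 2.4×16×12×400) = 178.56 kN/bolt; interior L_c = 45 − 18 = 27, R_n = 155.52 kN/bolt. φR_n = 0.75 × (2×178.56 + 6×155.52) = 967.7 kN.
Governing: min(448.8, 967.7) = 448.8 kN → bolt shear.

448.8 kN (bolt shear governs)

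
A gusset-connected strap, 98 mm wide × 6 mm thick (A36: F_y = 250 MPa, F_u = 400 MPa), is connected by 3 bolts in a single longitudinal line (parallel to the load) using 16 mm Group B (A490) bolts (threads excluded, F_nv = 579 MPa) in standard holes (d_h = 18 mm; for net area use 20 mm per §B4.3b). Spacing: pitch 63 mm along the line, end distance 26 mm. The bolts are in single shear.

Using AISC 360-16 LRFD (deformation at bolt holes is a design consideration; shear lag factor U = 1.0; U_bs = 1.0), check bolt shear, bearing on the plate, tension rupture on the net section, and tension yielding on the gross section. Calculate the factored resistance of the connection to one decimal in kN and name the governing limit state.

Bolt shear: A_b = π(16)²/4 = 201.06 mm². φR_n = 0.75 × 579 × 201.06 × 3 × 1 = 261.9 kN.
Bearing (6 mm plate, F_u = 400 MPa): end bolts L_c = 26 − 18/2 = 17, R_n = min(1.2×17×6×400, 2.4×16×6×400) = 48.96 kN/bolt; interior L_c = 63 − 18 = 45, R_n = 92.16 kN/bolt. φR_n = 0.75 × (1×48.96 + 2×92.16) = 175.0 kN.
Tension rupture (net): A_n = (98 − 1×20)×6 = 468 mm² (U = 1.0, A_e = A_n). φR_n = 0.75 × 400 × 468 = 140.4 kN.
Tension yield (gross): A_g = 98×6 = 588 mm². φR_n = 0.90 × 250 × 588 = 132.3 kN.
Governing: min(261.9, 175.0, 140.4, 132.3) = 132.3 kN → gross-section yield.

132.3 kN (gross-section yield governs)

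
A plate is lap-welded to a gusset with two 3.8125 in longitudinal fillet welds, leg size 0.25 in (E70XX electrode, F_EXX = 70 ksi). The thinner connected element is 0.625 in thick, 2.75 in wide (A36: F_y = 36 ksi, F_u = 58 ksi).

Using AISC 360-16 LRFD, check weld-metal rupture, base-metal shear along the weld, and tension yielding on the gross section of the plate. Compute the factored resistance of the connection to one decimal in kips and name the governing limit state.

Weld metal: throat = 0.707×0.25 = 0.17675 in, L = 2×3.8125 = 7.625 in. φR_n = 0.75 × 0.6 × 70 × 0.17675 × 7.625 = 42.5 kips.
Base metal shear (0.625 in plate): yield φR_n = 1.0×0.6×36×0.625×7.625 = 102.9 kips; rupture φR_n = 0.75×0.6×58×0.625×7.625 = 124.4 kips; take 102.9 kips (yield).
Tension yield (gross): A_g = 2.75×0.625 = 1.7188 in². φR_n = 0.90 × 36 × 1.7188 = 55.7 kips.
Governing: min(42.5, 102.9, 55.7) = 42.5 kips → weld metal.

42.5 kips (weld metal governs)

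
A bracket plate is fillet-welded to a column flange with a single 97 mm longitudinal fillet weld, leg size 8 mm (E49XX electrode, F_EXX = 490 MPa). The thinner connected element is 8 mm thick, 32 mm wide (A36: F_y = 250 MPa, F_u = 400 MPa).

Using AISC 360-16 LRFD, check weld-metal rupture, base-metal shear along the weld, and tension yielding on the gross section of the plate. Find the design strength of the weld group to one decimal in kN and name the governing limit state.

Weld metal: throat = 0.707×8 = 5.656 mm, L = 97 mm. φR_n = 0.75 × 0.6 × 490 × 5.656 × 97 = 121.0 kN.
Base metal shear (8 mm plate): yield φR_n = 1.0×0.6×250×8×97 = 116.4 kN; rupture φR_n = 0.75×0.6×400×8×97 = 139.7 kN; take 116.4 kN (yield).
Tension yield (gross): A_g = 32×8 = 256 mm². φR_n = 0.90 × 250 × 256 = 57.6 kN.
Governing: min(121.0, 116.4, 57.6) = 57.6 kN → gross-section yield.

57.6 kN (gross-section yield governs)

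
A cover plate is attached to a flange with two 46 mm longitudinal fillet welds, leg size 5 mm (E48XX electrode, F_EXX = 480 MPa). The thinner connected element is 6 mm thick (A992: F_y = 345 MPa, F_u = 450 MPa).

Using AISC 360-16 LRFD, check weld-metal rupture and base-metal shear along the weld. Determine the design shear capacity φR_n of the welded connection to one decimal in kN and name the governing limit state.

Weld metal: throat = 0.707×5 = 3.535 mm, L = 2×46 = 92 mm. φR_n = 0.75 × 0.6 × 480 × 3.535 × 92 = 70.2 kN.
Base metal shear (6 mm plate): yield φR_n = 1.0×0.6×345×6×92 = 114.3 kN; rupture φR_n = 0.75×0.6×450×6×92 = 111.8 kN; take 111.8 kN (rupture).
Governing: min(70.2, 111.8) = 70.2 kN → weld metal.

70.2 kN (weld metal governs)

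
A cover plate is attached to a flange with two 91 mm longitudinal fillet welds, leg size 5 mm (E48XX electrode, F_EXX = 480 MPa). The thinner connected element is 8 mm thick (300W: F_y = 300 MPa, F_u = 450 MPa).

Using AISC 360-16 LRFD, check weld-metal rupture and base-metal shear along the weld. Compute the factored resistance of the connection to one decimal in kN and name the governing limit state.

139.0 kN (weld metal governs)

Weld metal: throat = 0.707×5 = 3.535 mm, L = 2×91 = 182 mm. φR_n = 0.75 × 0.6 × 480 × 3.535 × 182 = 139.0 kN.
Base metal shear (8 mm plate): yield φR_n = 1.0×0.6×300×8×182 = 262.1 kN; rupture φR_n = 0.75×0.6×450×8×182 = 294.8 kN; take 262.1 kN (yield).
Governing: min(139.0, 262.1) = 139.0 kN → weld metal.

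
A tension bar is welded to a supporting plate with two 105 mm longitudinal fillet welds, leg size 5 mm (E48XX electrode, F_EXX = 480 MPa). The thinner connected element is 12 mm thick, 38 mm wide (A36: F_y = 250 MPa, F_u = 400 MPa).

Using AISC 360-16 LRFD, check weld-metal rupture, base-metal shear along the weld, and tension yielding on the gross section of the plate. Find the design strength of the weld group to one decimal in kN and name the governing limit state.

Weld metal: throat = 0.707×5 = 3.535 mm, L = 2×105 = 210 mm. φR_n = 0.75 × 0.6 × 480 × 3.535 × 210 = 160.3 kN.
Base metal shear (12 mm plate): yield φR_n = 1.0×0.6×250×12×210 = 378.0 kN; rupture φR_n = 0.75×0.6×400×12×210 = 453.6 kN; take 378.0 kN (yield).
Tension yield (gross): A_g = 38×12 = 456 mm². φR_n = 0.90 × 250 × 456 = 102.6 kN.
Governing: min(160.3, 378.0, 102.6) = 102.6 kN → gross-section yield.

102.6 kN (gross-section yield governs)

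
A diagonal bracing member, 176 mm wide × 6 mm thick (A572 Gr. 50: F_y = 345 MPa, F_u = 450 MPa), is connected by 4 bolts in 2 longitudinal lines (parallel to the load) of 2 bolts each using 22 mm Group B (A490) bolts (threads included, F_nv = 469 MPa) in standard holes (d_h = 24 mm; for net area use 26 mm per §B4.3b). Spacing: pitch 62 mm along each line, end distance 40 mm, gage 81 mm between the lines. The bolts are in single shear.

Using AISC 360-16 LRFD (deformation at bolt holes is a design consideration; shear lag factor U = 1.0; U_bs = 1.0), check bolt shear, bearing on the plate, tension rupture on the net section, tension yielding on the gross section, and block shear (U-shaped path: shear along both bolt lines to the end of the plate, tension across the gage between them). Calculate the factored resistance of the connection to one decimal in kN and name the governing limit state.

Bolt shear: A_b = π(22)²/4 = 380.13 mm². φR_n = 0.75 × 469 × 380.13 × 4 × 1 = 534.8 kN.
Bearing (6 mm plate, F_u = 450 MPa): end bolts L_c = 40 − 24/2 = 28, R_n = min(1.2×28×6×450, 2.4×22×6×450) = 90.72 kN/bolt; interior L_c = 62 − 24 = 38, R_n = 123.12 kN/bolt. φR_n = 0.75 × (2×90.72 + 2×123.12) = 320.8 kN.
Tension rupture (net): A_n = (176 − 2×26)×6 = 744 mm² (U = 1.0, A_e = A_n). φR_n = 0.75 × 450 × 744 = 251.1 kN.
Tension yield (gross): A_g = 176×6 = 1056 mm². φR_n = 0.90 × 345 × 1056 = 327.9 kN.
Block shear: shear path 2×[40+1×62] = 2×102 mm, A_gv = 1224, A_nv = 2×(102 − 1.5×26)×6 = 756 mm²; tension across gage: (81 − 1×26)×6 = 330 mm². R_n = min(0.6×450×756, 0.6×345×1224) + 1.0×450×330 = min(204.12, 253.37) + 148.5 = 352.62 kN. φR_n = 0.75 × 352.62 = 264.5 kN.
Governing: min(534.8, 320.8, 251.1, 327.9, 264.5) = 251.1 kN → net-section rupture.

251.1 kN (net-section rupture governs)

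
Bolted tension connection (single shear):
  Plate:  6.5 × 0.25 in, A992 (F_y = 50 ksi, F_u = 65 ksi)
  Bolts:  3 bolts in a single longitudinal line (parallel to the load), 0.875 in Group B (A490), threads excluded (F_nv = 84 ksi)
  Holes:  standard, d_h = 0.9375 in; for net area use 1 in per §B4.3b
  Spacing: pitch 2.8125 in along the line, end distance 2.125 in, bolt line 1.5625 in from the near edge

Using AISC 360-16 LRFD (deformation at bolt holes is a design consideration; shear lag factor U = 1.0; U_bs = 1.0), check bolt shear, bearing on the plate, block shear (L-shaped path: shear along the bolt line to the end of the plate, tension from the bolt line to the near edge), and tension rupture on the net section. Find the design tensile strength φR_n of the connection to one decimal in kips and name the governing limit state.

51.3 kips (block shear governs)

Bolt shear: A_b = π(0.875)²/4 = 0.60132 in². φR_n = 0.75 × 84 × 0.60132 × 3 × 1 = 113.6 kips.
Bearing (0.25 in plate, F_u = 65 ksi): end bolts L_c = 2.125 − 0.9375/2 = 1.65625, R_n = min(1.2×1.65625×0.25×65, 2.4×0.875×0.25×65) = 32.297 kips/bolt; interior L_c = 2.8125 − 0.9375 = 1.875, R_n = 34.125 kips/bolt. φR_n = 0.75 × (1×32.297 + 2×34.125) = 75.4 kips.
Block shear: shear path 1×[2.125+2×2.8125] = 1×7.75 in, A_gv = 1.9375, A_nv = 1×(7.75 − 2.5×1)×0.25 = 1.3125 in²; tension to near edge: (1.5625 − 0.5×1)×0.25 = 0.26563 in². R_n = min(0.6×65×1.3125, 0.6×50×1.9375) + 1.0×65×0.26563 = min(51.188, 58.125) + 17.266 = 68.454 kips. φR_n = 0.75 × 68.454 = 51.3 kips.
Tension rupture (net): A_n = (6.5 − 1×1)×0.25 = 1.375 in² (U = 1.0, A_e = A_n). φR_n = 0.75 × 65 × 1.375 = 67.0 kips.
Governing: min(113.6, 75.4, 51.3, 67.0) = 51.3 kips → block shear.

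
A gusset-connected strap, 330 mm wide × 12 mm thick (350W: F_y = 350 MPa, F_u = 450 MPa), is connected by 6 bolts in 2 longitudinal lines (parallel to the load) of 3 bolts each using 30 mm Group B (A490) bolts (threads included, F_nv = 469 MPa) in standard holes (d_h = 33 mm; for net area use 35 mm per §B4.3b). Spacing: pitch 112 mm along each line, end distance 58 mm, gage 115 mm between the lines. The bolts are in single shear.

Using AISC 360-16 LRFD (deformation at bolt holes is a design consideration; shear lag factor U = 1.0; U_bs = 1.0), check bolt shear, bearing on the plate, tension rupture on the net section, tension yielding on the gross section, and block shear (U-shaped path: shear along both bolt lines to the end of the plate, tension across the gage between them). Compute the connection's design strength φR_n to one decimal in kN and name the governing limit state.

1053.0 kN (net-section rupture governs)

Bolt shear: A_b = π(30)²/4 = 706.86 mm². φR_n = 0.75 × 469 × 706.86 × 6 × 1 = 1491.8 kN.
Bearing (12 mm plate, F_u = 450 MPa): end bolts L_c = 58 − 33/2 = 41.5, R_n = min(1.2×41.5×12×450, 2.4×30×12×450) = 268.92 kN/bolt; interior L_c = 112 − 33 = 79, R_n = 388.8 kN/bolt. φR_n = 0.75 × (2×268.92 + 4×388.8) = 1569.8 kN.
Tension rupture (net): A_n = (330 − 2×35)×12 = 3120 mm² (U = 1.0, A_e = A_n). φR_n = 0.75 × 450 × 3120 = 1053.0 kN.
Tension yield (gross): A_g = 330×12 = 3960 mm². φR_n = 0.90 × 350 × 3960 = 1247.4 kN.
Block shear: shear path 2×[58+2×112] = 2×282 mm, A_gv = 6768, A_nv = 2×(282 − 2.5×35)×12 = 4668 mm²; tension across gage: (115 − 1×35)×12 = 960 mm². R_n = min(0.6×450×4668, 0.6×350×6768) + 1.0×450×960 = min(1260.4, 1421.3) + 432 = 1692.4 kN. φR_n = 0.75 × 1692.4 = 1269.3 kN.
Governing: min(1491.8, 1569.8, 1053.0, 1247.4, 1269.3) = 1053.0 kN → net-section rupture.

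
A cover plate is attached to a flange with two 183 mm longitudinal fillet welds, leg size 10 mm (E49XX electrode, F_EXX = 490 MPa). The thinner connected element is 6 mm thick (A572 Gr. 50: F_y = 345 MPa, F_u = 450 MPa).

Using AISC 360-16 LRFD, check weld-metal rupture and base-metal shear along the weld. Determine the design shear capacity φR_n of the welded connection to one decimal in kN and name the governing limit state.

444.7 kN (base-metal shear governs)

Weld metal: throat = 0.707×10 = 7.07 mm, L = 2×183 = 366 mm. φR_n = 0.75 × 0.6 × 490 × 7.07 × 366 = 570.6 kN.
Base metal shear (6 mm plate): yield φR_n = 1.0×0.6×345×6×366 = 454.6 kN; rupture φR_n = 0.75×0.6×450×6×366 = 444.7 kN; take 444.7 kN (rupture).
Governing: min(570.6, 444.7) = 444.7 kN → base-metal shear.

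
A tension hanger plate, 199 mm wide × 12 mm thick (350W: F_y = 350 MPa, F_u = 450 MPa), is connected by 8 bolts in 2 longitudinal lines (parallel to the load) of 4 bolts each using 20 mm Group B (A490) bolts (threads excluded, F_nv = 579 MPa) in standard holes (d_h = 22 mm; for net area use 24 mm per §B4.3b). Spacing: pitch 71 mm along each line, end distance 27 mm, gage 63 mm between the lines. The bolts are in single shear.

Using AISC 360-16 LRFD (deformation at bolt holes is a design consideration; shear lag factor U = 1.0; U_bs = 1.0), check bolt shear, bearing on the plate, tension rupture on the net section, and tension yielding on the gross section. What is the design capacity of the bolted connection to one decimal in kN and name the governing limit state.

Bolt shear: A_b = π(20)²/4 = 314.16 mm². φR_n = 0.75 × 579 × 314.16 × 8 × 1 = 1091.4 kN.
Bearing (12 mm plate, F_u = 450 MPa): end bolts L_c = 27 − 22/2 = 16, R_n = min(1.2×16×12×450, 2.4×20×12×450) = 103.68 kN/bolt; interior L_c = 71 − 22 = 49, R_n = 259.2 kN/bolt. φR_n = 0.75 × (2×103.68 + 6×259.2) = 1321.9 kN.
Tension rupture (net): A_n = (199 − 2×24)×12 = 1812 mm² (U = 1.0, A_e = A_n). φR_n = 0.75 × 450 × 1812 = 611.6 kN.
Tension yield (gross): A_g = 199×12 = 2388 mm². φR_n = 0.90 × 350 × 2388 = 752.2 kN.
Governing: min(1091.4, 1321.9, 611.6, 752.2) = 611.6 kN → net-section rupture.

611.6 kN (net-section rupture governs)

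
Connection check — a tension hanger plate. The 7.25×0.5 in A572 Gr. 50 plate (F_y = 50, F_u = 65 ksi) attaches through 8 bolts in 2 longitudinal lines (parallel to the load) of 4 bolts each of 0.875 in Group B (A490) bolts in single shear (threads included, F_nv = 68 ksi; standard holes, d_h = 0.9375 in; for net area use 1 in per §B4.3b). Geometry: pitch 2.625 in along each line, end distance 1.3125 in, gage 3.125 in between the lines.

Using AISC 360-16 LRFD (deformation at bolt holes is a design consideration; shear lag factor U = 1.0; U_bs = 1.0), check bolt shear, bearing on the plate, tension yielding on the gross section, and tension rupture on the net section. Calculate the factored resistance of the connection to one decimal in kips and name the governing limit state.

128.0 kips (net-section rupture governs)

Bolt shear: A_b = π(0.875)²/4 = 0.60132 in². φR_n = 0.75 × 68 × 0.60132 × 8 × 1 = 245.3 kips.
Bearing (0.5 in plate, F_u = 65 ksi): end bolts L_c = 1.3125 − 0.9375/2 = 0.84375, R_n = min(1.2×0.84375×0.5×65, 2.4×0.875×0.5×65) = 32.906 kips/bolt; interior L_c = 2.625 − 0.9375 = 1.6875, R_n = 65.813 kips/bolt. φR_n = 0.75 × (2×32.906 + 6×65.813) = 345.5 kips.
Tension yield (gross): A_g = 7.25×0.5 = 3.625 in². φR_n = 0.90 × 50 × 3.625 = 163.1 kips.
Tension rupture (net): A_n = (7.25 − 2×1)×0.5 = 2.625 in² (U = 1.0, A_e = A_n). φR_n = 0.75 × 65 × 2.625 = 128.0 kips.
Governing: min(245.3, 345.5, 163.1, 128.0) = 128.0 kips → net-section rupture.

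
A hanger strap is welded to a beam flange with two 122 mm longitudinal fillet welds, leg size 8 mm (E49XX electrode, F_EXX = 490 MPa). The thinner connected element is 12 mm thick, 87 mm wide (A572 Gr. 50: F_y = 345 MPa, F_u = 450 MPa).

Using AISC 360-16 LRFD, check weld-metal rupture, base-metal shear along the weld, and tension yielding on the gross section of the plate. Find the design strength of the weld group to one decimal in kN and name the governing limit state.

304.3 kN (weld metal governs)

Weld metal: throat = 0.707×8 = 5.656 mm, L = 2×122 = 244 mm. φR_n = 0.75 × 0.6 × 490 × 5.656 × 244 = 304.3 kN.
Base metal shear (12 mm plate): yield φR_n = 1.0×0.6×345×12×244 = 606.1 kN; rupture φR_n = 0.75×0.6×450×12×244 = 592.9 kN; take 592.9 kN (rupture).
Tension yield (gross): A_g = 87×12 = 1044 mm². φR_n = 0.90 × 345 × 1044 = 324.2 kN.
Governing: min(304.3, 592.9, 324.2) = 304.3 kN → weld metal.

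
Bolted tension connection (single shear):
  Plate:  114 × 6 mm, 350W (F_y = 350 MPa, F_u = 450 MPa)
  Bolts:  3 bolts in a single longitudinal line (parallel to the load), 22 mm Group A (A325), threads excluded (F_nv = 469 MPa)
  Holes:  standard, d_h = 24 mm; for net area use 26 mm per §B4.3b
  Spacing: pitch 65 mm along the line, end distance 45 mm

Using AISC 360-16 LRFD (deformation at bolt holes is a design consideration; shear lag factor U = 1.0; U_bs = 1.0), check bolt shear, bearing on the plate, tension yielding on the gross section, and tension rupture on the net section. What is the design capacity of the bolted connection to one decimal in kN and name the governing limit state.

178.2 kN (net-section rupture governs)

Bolt shear: A_b = π(22)²/4 = 380.13 mm². φR_n = 0.75 × 469 × 380.13 × 3 × 1 = 401.1 kN.
Bearing (6 mm plate, F_u = 450 MPa): end bolts L_c = 45 − 24/2 = 33, R_n = min(1.2×33×6×450, 2.4×22×6×450) = 106.92 kN/bolt; interior L_c = 65 − 24 = 41, R_n = 132.84 kN/bolt. φR_n = 0.75 × (1×106.92 + 2×132.84) = 279.5 kN.
Tension yield (gross): A_g = 114×6 = 684 mm². φR_n = 0.90 × 350 × 684 = 215.5 kN.
Tension rupture (net): A_n = (114 − 1×26)×6 = 528 mm² (U = 1.0, A_e = A_n). φR_n = 0.75 × 450 × 528 = 178.2 kN.
Governing: min(401.1, 279.5, 215.5, 178.2) = 178.2 kN → net-section rupture.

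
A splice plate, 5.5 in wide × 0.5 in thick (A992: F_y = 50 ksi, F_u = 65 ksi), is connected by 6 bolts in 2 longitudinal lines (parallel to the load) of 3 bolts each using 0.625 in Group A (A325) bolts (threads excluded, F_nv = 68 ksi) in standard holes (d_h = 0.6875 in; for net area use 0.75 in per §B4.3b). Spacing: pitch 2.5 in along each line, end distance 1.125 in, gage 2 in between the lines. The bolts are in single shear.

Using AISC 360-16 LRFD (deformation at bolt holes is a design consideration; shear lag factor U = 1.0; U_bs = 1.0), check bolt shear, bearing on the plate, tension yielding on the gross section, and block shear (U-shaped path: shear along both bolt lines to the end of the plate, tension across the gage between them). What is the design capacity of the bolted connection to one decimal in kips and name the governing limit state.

93.9 kips (bolt shear governs)

Bolt shear: A_b = π(0.625)²/4 = 0.3068 in². φR_n = 0.75 × 68 × 0.3068 × 6 × 1 = 93.9 kips.
Bearing (0.5 in plate, F_u = 65 ksi): end bolts L_c = 1.125 − 0.6875/2 = 0.78125, R_n = min(1.2×0.78125×0.5×65, 2.4×0.625×0.5×65) = 30.469 kips/bolt; interior L_c = 2.5 − 0.6875 = 1.8125, R_n = 48.75 kips/bolt. φR_n = 0.75 × (2×30.469 + 4×48.75) = 192.0 kips.
Tension yield (gross): A_g = 5.5×0.5 = 2.75 in². φR_n = 0.90 × 50 × 2.75 = 123.8 kips.
Block shear: shear path 2×[1.125+2×2.5] = 2×6.125 in, A_gv = 6.125, A_nv = 2×(6.125 − 2.5×0.75)×0.5 = 4.25 in²; tension across gage: (2 − 1×0.75)×0.5 = 0.625 in². R_n = min(0.6×65×4.25, 0.6×50×6.125) + 1.0×65×0.625 = min(165.75, 183.75) + 40.625 = 206.38 kips. φR_n = 0.75 × 206.38 = 154.8 kips.
Governing: min(93.9, 192.0, 123.8, 154.8) = 93.9 kips → bolt shear.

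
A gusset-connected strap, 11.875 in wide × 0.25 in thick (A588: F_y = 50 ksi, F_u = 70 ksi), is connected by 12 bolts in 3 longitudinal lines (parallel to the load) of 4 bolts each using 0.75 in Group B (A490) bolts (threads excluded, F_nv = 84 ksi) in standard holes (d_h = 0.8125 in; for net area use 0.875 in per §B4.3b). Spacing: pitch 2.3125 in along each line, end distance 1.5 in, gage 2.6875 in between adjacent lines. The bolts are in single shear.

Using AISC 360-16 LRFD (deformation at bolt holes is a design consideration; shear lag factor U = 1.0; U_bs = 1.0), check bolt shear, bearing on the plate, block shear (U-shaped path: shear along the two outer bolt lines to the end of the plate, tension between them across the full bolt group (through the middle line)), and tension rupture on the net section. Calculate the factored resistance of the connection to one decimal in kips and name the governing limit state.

Bolt shear: A_b = π(0.75)²/4 = 0.44179 in². φR_n = 0.75 × 84 × 0.44179 × 12 × 1 = 334.0 kips.
Bearing (0.25 in plate, F_u = 70 ksi): end bolts L_c = 1.5 − 0.8125/2 = 1.09375, R_n = min(1.2×1.09375×0.25×70, 2.4×0.75×0.25×70) = 22.969 kips/bolt; interior L_c = 2.3125 − 0.8125 = 1.5, R_n = 31.5 kips/bolt. φR_n = 0.75 × (3×22.969 + 9×31.5) = 264.3 kips.
Block shear: shear path 2×[1.5+3×2.3125] = 2×8.4375 in, A_gv = 4.2188, A_nv = 2×(8.4375 − 3.5×0.875)×0.25 = 2.6875 in²; tension across gage: (5.375 − 2×0.875)×0.25 = 0.90625 in². R_n = min(0.6×70×2.6875, 0.6×50×4.2188) + 1.0×70×0.90625 = min(112.88, 126.56) + 63.438 = 176.32 kips. φR_n = 0.75 × 176.32 = 132.2 kips.
Tension rupture (net): A_n = (11.875 − 3×0.875)×0.25 = 2.3125 in² (U = 1.0, A_e = A_n). φR_n = 0.75 × 70 × 2.3125 = 121.4 kips.
Governing: min(334.0, 264.3, 132.2, 121.4) = 121.4 kips → net-section rupture.

121.4 kips (net-section rupture governs)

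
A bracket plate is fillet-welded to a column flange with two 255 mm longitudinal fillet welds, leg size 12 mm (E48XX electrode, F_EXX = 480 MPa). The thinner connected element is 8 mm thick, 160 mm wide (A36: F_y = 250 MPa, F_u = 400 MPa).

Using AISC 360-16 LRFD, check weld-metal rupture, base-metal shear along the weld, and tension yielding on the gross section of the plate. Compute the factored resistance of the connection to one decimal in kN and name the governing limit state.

Weld metal: throat = 0.707×12 = 8.484 mm, L = 2×255 = 510 mm. φR_n = 0.75 × 0.6 × 480 × 8.484 × 510 = 934.6 kN.
Base metal shear (8 mm plate): yield φR_n = 1.0×0.6×250×8×510 = 612.0 kN; rupture φR_n = 0.75×0.6×400×8×510 = 734.4 kN; take 612.0 kN (yield).
Tension yield (gross): A_g = 160×8 = 1280 mm². φR_n = 0.90 × 250 × 1280 = 288.0 kN.
Governing: min(934.6, 612.0, 288.0) = 288.0 kN → gross-section yield.

288.0 kN (gross-section yield governs)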